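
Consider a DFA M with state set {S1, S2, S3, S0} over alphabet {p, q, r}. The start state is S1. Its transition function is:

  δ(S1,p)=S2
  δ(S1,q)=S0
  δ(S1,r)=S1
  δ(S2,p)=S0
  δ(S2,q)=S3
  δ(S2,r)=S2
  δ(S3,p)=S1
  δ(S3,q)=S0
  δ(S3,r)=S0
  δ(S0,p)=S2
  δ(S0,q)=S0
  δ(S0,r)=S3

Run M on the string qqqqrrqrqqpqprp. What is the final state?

Trace: S1 -q-> S0 -q-> S0 -q-> S0 -q-> S0 -r-> S3 -r-> S0 -q-> S0 -r-> S3 -q-> S0 -q-> S0 -p-> S2 -q-> S3 -p-> S1 -r-> S1 -p-> S2

S2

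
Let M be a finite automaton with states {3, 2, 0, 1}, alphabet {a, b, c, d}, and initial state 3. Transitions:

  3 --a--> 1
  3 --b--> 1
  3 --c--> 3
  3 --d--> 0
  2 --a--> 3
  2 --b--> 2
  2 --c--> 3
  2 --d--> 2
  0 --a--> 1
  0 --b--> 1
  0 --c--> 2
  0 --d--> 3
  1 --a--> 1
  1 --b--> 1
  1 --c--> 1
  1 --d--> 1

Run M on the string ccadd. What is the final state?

start at 3
read 'c': 3 → 3
read 'c': 3 → 3
read 'a': 3 → 1
read 'd': 1 → 1
read 'd': 1 → 1

1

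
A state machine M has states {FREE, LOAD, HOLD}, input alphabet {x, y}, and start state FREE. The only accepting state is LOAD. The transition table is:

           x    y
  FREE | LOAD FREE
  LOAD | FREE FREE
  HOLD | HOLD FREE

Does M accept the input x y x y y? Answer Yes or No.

No

Trace: FREE -x-> LOAD -y-> FREE -x-> LOAD -y-> FREE -y-> FREE
End state FREE is not accepting.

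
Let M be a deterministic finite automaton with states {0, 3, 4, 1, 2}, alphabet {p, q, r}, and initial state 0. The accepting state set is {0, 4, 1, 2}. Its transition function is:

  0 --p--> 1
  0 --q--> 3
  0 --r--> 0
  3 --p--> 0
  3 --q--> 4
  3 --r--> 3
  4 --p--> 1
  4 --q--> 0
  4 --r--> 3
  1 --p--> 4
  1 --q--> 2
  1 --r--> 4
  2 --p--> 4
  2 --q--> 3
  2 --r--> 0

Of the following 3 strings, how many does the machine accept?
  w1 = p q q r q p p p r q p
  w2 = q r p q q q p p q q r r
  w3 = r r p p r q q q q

2

w1: 0 → 1 → 2 → 3 → 3 → 4 → 1 → 4 → 1 → 4 → 0 → 1  → end 1, accepted
w2: 0 → 3 → 3 → 0 → 3 → 4 → 0 → 1 → 4 → 0 → 3 → 3 → 3  → end 3, rejected
w3: 0 → 0 → 0 → 1 → 4 → 3 → 4 → 0 → 3 → 4  → end 4, accepted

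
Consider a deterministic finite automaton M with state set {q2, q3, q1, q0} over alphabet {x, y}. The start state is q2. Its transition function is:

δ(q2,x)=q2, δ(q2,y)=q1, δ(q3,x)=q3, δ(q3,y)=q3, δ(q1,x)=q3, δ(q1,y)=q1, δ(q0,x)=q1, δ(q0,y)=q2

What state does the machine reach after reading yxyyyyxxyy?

q3

q2 → q1 → q3 → q3 → q3 → q3 → q3 → q3 → q3 → q3 → q3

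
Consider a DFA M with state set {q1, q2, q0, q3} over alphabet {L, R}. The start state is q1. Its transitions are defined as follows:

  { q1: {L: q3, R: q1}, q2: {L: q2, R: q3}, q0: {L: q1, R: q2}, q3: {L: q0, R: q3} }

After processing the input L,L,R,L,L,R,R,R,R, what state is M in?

q3

start at q1
read 'L': q1 → q3
read 'L': q3 → q0
read 'R': q0 → q2
read 'L': q2 → q2
read 'L': q2 → q2
read 'R': q2 → q3
read 'R': q3 → q3
read 'R': q3 → q3
read 'R': q3 → q3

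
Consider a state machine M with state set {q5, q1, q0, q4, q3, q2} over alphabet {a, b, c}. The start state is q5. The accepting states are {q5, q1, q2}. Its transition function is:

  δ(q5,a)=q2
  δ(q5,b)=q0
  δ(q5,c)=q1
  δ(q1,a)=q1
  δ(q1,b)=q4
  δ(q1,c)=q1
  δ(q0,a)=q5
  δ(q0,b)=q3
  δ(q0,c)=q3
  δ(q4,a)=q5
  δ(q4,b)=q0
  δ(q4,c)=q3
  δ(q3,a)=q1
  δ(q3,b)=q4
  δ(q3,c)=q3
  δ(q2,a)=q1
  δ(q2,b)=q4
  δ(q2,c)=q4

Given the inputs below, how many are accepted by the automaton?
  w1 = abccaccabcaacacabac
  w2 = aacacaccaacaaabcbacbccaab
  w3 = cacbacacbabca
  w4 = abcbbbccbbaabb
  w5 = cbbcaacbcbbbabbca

w1: q5 → q2 → q4 → q3 → q3 → q1 → q1 → q1 → q1 → q4 → q3 → q1 → q1 → q1 → q1 → q1 → q1 → q4 → q5 → q1  → end q1, accepted
w2: q5 → q2 → q1 → q1 → q1 → q1 → q1 → q1 → q1 → q1 → q1 → q1 → q1 → q1 → q1 → q4 → q3 → q4 → q5 → q1 → q4 → q3 → q3 → q1 → q1 → q4  → end q4, rejected
w3: q5 → q1 → q1 → q1 → q4 → q5 → q1 → q1 → q1 → q4 → q5 → q0 → q3 → q1  → end q1, accepted
w4: q5 → q2 → q4 → q3 → q4 → q0 → q3 → q3 → q3 → q4 → q0 → q5 → q2 → q4 → q0  → end q0, rejected
w5: q5 → q1 → q4 → q0 → q3 → q1 → q1 → q1 → q4 → q3 → q4 → q0 → q3 → q1 → q4 → q0 → q3 → q1  → end q1, accepted

3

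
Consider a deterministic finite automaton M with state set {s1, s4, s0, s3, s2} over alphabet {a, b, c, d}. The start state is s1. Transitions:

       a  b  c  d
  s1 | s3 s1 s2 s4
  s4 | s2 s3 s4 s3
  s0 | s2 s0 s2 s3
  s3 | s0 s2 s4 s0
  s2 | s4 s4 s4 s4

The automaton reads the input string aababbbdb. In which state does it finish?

s3

s1 → s3 → s0 → s0 → s2 → s4 → s3 → s2 → s4 → s3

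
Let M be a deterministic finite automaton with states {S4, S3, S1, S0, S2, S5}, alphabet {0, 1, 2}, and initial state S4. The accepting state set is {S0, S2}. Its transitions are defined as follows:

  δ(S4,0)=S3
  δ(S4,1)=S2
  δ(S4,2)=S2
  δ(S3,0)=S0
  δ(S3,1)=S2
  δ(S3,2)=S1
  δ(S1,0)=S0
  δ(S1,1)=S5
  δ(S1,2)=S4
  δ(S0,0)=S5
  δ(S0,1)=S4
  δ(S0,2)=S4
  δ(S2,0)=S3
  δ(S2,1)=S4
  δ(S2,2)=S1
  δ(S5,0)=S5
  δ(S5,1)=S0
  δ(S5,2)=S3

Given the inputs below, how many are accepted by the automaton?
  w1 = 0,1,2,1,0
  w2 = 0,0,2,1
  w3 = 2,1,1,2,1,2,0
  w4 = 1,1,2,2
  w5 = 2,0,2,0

w1: Trace: S4 -0-> S3 -1-> S2 -2-> S1 -1-> S5 -0-> S5  → end S5, rejected
w2: Trace: S4 -0-> S3 -0-> S0 -2-> S4 -1-> S2  → end S2, accepted
w3: Trace: S4 -2-> S2 -1-> S4 -1-> S2 -2-> S1 -1-> S5 -2-> S3 -0-> S0  → end S0, accepted
w4: Trace: S4 -1-> S2 -1-> S4 -2-> S2 -2-> S1  → end S1, rejected
w5: Trace: S4 -2-> S2 -0-> S3 -2-> S1 -0-> S0  → end S0, accepted

3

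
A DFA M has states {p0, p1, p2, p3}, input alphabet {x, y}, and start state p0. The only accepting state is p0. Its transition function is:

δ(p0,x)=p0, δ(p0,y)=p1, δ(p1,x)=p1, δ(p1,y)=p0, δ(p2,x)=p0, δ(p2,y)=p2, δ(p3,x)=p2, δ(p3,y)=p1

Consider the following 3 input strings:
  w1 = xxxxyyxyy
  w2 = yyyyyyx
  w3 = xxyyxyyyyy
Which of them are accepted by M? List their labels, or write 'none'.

w1, w2

w1:
  start at p0
  read 'x': p0 → p0
  read 'x': p0 → p0
  read 'x': p0 → p0
  read 'x': p0 → p0
  read 'y': p0 → p1
  read 'y': p1 → p0
  read 'x': p0 → p0
  read 'y': p0 → p1
  read 'y': p1 → p0
  end p0, accepted
w2:
  start at p0
  read 'y': p0 → p1
  read 'y': p1 → p0
  read 'y': p0 → p1
  read 'y': p1 → p0
  read 'y': p0 → p1
  read 'y': p1 → p0
  read 'x': p0 → p0
  end p0, accepted
w3:
  start at p0
  read 'x': p0 → p0
  read 'x': p0 → p0
  read 'y': p0 → p1
  read 'y': p1 → p0
  read 'x': p0 → p0
  read 'y': p0 → p1
  read 'y': p1 → p0
  read 'y': p0 → p1
  read 'y': p1 → p0
  read 'y': p0 → p1
  end p1, rejected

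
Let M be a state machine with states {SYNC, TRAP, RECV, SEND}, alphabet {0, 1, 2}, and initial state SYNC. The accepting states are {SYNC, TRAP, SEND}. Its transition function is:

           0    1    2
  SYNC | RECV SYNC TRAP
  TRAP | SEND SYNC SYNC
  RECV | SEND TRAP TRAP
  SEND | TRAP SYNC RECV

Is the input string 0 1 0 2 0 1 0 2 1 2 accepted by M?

SYNC → RECV → TRAP → SEND → RECV → SEND → SYNC → RECV → TRAP → SYNC → TRAP
End state TRAP is accepting.

Yes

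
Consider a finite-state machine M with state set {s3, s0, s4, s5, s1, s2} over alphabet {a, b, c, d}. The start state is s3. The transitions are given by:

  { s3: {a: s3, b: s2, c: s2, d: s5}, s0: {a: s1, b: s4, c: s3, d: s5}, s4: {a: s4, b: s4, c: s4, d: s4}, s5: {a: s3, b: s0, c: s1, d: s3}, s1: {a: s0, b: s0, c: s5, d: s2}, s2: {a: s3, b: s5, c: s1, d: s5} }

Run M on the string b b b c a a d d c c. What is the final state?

s3 → s2 → s5 → s0 → s3 → s3 → s3 → s5 → s3 → s2 → s1

s1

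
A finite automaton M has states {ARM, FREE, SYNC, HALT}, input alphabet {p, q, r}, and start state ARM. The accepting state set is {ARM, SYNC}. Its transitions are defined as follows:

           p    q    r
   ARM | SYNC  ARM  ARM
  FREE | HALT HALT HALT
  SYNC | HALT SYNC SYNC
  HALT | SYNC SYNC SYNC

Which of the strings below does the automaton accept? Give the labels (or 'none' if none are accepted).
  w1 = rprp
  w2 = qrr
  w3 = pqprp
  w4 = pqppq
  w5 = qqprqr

w2, w4, w5

w1:
  start at ARM
  read 'r': ARM → ARM
  read 'p': ARM → SYNC
  read 'r': SYNC → SYNC
  read 'p': SYNC → HALT
  end HALT, rejected
w2:
  start at ARM
  read 'q': ARM → ARM
  read 'r': ARM → ARM
  read 'r': ARM → ARM
  end ARM, accepted
w3:
  start at ARM
  read 'p': ARM → SYNC
  read 'q': SYNC → SYNC
  read 'p': SYNC → HALT
  read 'r': HALT → SYNC
  read 'p': SYNC → HALT
  end HALT, rejected
w4:
  start at ARM
  read 'p': ARM → SYNC
  read 'q': SYNC → SYNC
  read 'p': SYNC → HALT
  read 'p': HALT → SYNC
  read 'q': SYNC → SYNC
  end SYNC, accepted
w5:
  start at ARM
  read 'q': ARM → ARM
  read 'q': ARM → ARM
  read 'p': ARM → SYNC
  read 'r': SYNC → SYNC
  read 'q': SYNC → SYNC
  read 'r': SYNC → SYNC
  end SYNC, accepted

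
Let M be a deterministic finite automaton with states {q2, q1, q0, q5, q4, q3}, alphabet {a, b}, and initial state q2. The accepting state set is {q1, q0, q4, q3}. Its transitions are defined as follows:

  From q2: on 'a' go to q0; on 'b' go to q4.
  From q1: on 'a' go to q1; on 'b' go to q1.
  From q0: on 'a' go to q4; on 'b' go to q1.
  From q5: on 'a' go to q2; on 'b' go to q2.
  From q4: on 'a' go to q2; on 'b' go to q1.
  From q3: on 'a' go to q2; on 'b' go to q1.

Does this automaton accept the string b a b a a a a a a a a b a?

Yes

q2 → q4 → q2 → q4 → q2 → q0 → q4 → q2 → q0 → q4 → q2 → q0 → q1 → q1
End state q1 is accepting.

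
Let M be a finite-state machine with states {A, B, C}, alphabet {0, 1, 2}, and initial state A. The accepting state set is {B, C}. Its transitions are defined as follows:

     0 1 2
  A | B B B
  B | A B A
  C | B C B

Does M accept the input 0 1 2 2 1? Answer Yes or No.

Yes

Trace: A -0-> B -1-> B -2-> A -2-> B -1-> B
End state B is accepting.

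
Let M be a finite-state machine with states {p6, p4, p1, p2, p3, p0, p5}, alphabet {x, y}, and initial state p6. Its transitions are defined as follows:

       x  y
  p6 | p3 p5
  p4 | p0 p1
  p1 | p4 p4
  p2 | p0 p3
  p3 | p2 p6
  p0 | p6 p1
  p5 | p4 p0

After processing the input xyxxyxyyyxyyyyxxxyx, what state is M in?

p6 → p3 → p6 → p3 → p2 → p3 → p2 → p3 → p6 → p5 → p4 → p1 → p4 → p1 → p4 → p0 → p6 → p3 → p6 → p3

p3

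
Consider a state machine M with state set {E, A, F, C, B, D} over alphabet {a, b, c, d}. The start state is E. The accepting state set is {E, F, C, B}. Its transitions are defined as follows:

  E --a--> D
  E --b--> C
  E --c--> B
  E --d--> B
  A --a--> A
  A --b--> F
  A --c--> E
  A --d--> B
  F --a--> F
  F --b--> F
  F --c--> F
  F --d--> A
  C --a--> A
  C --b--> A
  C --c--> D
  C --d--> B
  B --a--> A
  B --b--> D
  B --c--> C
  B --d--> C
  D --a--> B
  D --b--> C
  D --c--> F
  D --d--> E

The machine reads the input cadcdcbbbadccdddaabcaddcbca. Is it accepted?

No

Trace: E -c-> B -a-> A -d-> B -c-> C -d-> B -c-> C -b-> A -b-> F -b-> F -a-> F -d-> A -c-> E -c-> B -d-> C -d-> B -d-> C -a-> A -a-> A -b-> F -c-> F -a-> F -d-> A -d-> B -c-> C -b-> A -c-> E -a-> D
End state D is not accepting.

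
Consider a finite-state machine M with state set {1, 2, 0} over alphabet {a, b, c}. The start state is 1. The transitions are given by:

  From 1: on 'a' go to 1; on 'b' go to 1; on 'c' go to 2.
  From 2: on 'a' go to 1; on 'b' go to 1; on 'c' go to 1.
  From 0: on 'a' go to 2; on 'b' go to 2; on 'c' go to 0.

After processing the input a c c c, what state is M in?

2

start at 1
read 'a': 1 → 1
read 'c': 1 → 2
read 'c': 2 → 1
read 'c': 1 → 2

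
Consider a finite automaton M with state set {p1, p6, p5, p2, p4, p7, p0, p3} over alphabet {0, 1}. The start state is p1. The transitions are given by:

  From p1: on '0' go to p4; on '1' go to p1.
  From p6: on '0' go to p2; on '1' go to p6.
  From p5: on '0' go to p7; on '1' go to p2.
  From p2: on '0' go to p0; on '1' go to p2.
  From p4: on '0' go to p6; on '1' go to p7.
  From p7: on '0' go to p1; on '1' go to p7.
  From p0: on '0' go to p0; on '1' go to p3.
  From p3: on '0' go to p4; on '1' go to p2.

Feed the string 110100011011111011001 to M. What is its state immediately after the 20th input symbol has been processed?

p0

Trace: p1 -1-> p1 -1-> p1 -0-> p4 -1-> p7 -0-> p1 -0-> p4 -0-> p6 -1-> p6 -1-> p6 -0-> p2 -1-> p2 -1-> p2 -1-> p2 -1-> p2 -1-> p2 -0-> p0 -1-> p3 -1-> p2 -0-> p0 -0-> p0
After 20 symbols: p0.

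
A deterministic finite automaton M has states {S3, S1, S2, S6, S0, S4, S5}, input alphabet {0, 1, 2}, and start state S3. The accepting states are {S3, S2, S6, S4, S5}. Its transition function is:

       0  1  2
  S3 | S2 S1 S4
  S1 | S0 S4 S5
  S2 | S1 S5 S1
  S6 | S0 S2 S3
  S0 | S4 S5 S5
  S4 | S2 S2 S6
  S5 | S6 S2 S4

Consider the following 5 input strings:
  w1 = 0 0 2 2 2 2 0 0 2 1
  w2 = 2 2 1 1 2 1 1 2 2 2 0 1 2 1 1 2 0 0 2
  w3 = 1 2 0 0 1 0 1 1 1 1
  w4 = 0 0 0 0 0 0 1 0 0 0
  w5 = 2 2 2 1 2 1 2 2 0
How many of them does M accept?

w1: Trace: S3 -0-> S2 -0-> S1 -2-> S5 -2-> S4 -2-> S6 -2-> S3 -0-> S2 -0-> S1 -2-> S5 -1-> S2  → end S2, accepted
w2: Trace: S3 -2-> S4 -2-> S6 -1-> S2 -1-> S5 -2-> S4 -1-> S2 -1-> S5 -2-> S4 -2-> S6 -2-> S3 -0-> S2 -1-> S5 -2-> S4 -1-> S2 -1-> S5 -2-> S4 -0-> S2 -0-> S1 -2-> S5  → end S5, accepted
w3: Trace: S3 -1-> S1 -2-> S5 -0-> S6 -0-> S0 -1-> S5 -0-> S6 -1-> S2 -1-> S5 -1-> S2 -1-> S5  → end S5, accepted
w4: Trace: S3 -0-> S2 -0-> S1 -0-> S0 -0-> S4 -0-> S2 -0-> S1 -1-> S4 -0-> S2 -0-> S1 -0-> S0  → end S0, rejected
w5: Trace: S3 -2-> S4 -2-> S6 -2-> S3 -1-> S1 -2-> S5 -1-> S2 -2-> S1 -2-> S5 -0-> S6  → end S6, accepted

4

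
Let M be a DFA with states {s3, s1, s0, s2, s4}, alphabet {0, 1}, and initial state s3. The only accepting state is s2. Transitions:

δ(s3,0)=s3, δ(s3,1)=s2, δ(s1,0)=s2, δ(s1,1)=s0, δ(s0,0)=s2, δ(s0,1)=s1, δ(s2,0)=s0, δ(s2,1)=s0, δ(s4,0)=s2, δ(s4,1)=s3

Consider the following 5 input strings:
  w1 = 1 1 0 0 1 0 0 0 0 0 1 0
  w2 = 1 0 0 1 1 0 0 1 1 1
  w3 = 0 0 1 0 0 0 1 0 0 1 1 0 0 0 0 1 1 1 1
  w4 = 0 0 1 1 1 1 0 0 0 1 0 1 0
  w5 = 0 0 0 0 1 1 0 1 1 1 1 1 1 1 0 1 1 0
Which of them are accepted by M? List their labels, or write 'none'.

w1, w4, w5

w1:
  start at s3
  read '1': s3 → s2
  read '1': s2 → s0
  read '0': s0 → s2
  read '0': s2 → s0
  read '1': s0 → s1
  read '0': s1 → s2
  read '0': s2 → s0
  read '0': s0 → s2
  read '0': s2 → s0
  read '0': s0 → s2
  read '1': s2 → s0
  read '0': s0 → s2
  end s2, accepted
w2:
  start at s3
  read '1': s3 → s2
  read '0': s2 → s0
  read '0': s0 → s2
  read '1': s2 → s0
  read '1': s0 → s1
  read '0': s1 → s2
  read '0': s2 → s0
  read '1': s0 → s1
  read '1': s1 → s0
  read '1': s0 → s1
  end s1, rejected
w3:
  start at s3
  read '0': s3 → s3
  read '0': s3 → s3
  read '1': s3 → s2
  read '0': s2 → s0
  read '0': s0 → s2
  read '0': s2 → s0
  read '1': s0 → s1
  read '0': s1 → s2
  read '0': s2 → s0
  read '1': s0 → s1
  read '1': s1 → s0
  read '0': s0 → s2
  read '0': s2 → s0
  read '0': s0 → s2
  read '0': s2 → s0
  read '1': s0 → s1
  read '1': s1 → s0
  read '1': s0 → s1
  read '1': s1 → s0
  end s0, rejected
w4:
  start at s3
  read '0': s3 → s3
  read '0': s3 → s3
  read '1': s3 → s2
  read '1': s2 → s0
  read '1': s0 → s1
  read '1': s1 → s0
  read '0': s0 → s2
  read '0': s2 → s0
  read '0': s0 → s2
  read '1': s2 → s0
  read '0': s0 → s2
  read '1': s2 → s0
  read '0': s0 → s2
  end s2, accepted
w5:
  start at s3
  read '0': s3 → s3
  read '0': s3 → s3
  read '0': s3 → s3
  read '0': s3 → s3
  read '1': s3 → s2
  read '1': s2 → s0
  read '0': s0 → s2
  read '1': s2 → s0
  read '1': s0 → s1
  read '1': s1 → s0
  read '1': s0 → s1
  read '1': s1 → s0
  read '1': s0 → s1
  read '1': s1 → s0
  read '0': s0 → s2
  read '1': s2 → s0
  read '1': s0 → s1
  read '0': s1 → s2
  end s2, accepted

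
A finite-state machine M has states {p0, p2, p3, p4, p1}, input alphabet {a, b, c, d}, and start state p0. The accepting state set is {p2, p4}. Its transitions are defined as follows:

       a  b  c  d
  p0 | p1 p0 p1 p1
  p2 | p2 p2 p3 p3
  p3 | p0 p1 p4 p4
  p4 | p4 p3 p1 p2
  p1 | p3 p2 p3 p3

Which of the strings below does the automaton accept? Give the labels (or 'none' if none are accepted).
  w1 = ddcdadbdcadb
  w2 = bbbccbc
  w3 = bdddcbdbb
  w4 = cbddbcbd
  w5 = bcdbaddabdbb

w1, w3, w4, w5

w1:
  start at p0
  read 'd': p0 → p1
  read 'd': p1 → p3
  read 'c': p3 → p4
  read 'd': p4 → p2
  read 'a': p2 → p2
  read 'd': p2 → p3
  read 'b': p3 → p1
  read 'd': p1 → p3
  read 'c': p3 → p4
  read 'a': p4 → p4
  read 'd': p4 → p2
  read 'b': p2 → p2
  end p2, accepted
w2:
  start at p0
  read 'b': p0 → p0
  read 'b': p0 → p0
  read 'b': p0 → p0
  read 'c': p0 → p1
  read 'c': p1 → p3
  read 'b': p3 → p1
  read 'c': p1 → p3
  end p3, rejected
w3:
  start at p0
  read 'b': p0 → p0
  read 'd': p0 → p1
  read 'd': p1 → p3
  read 'd': p3 → p4
  read 'c': p4 → p1
  read 'b': p1 → p2
  read 'd': p2 → p3
  read 'b': p3 → p1
  read 'b': p1 → p2
  end p2, accepted
w4:
  start at p0
  read 'c': p0 → p1
  read 'b': p1 → p2
  read 'd': p2 → p3
  read 'd': p3 → p4
  read 'b': p4 → p3
  read 'c': p3 → p4
  read 'b': p4 → p3
  read 'd': p3 → p4
  end p4, accepted
w5:
  start at p0
  read 'b': p0 → p0
  read 'c': p0 → p1
  read 'd': p1 → p3
  read 'b': p3 → p1
  read 'a': p1 → p3
  read 'd': p3 → p4
  read 'd': p4 → p2
  read 'a': p2 → p2
  read 'b': p2 → p2
  read 'd': p2 → p3
  read 'b': p3 → p1
  read 'b': p1 → p2
  end p2, accepted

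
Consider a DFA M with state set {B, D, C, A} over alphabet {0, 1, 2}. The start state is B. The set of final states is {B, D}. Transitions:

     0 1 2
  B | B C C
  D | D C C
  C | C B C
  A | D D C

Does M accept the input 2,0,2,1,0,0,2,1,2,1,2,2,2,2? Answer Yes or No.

No

B → C → C → C → B → B → B → C → B → C → B → C → C → C → C
End state C is not accepting.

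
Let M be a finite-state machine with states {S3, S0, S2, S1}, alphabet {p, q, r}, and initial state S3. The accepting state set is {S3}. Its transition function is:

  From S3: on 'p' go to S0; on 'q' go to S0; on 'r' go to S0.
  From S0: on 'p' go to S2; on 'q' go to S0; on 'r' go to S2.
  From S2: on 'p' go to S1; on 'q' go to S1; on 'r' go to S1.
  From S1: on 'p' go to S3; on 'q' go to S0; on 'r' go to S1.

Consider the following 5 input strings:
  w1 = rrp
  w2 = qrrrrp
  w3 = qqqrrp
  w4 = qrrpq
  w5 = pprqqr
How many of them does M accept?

2

w1:
  start at S3
  read 'r': S3 → S0
  read 'r': S0 → S2
  read 'p': S2 → S1
  end S1, rejected
w2:
  start at S3
  read 'q': S3 → S0
  read 'r': S0 → S2
  read 'r': S2 → S1
  read 'r': S1 → S1
  read 'r': S1 → S1
  read 'p': S1 → S3
  end S3, accepted
w3:
  start at S3
  read 'q': S3 → S0
  read 'q': S0 → S0
  read 'q': S0 → S0
  read 'r': S0 → S2
  read 'r': S2 → S1
  read 'p': S1 → S3
  end S3, accepted
w4:
  start at S3
  read 'q': S3 → S0
  read 'r': S0 → S2
  read 'r': S2 → S1
  read 'p': S1 → S3
  read 'q': S3 → S0
  end S0, rejected
w5:
  start at S3
  read 'p': S3 → S0
  read 'p': S0 → S2
  read 'r': S2 → S1
  read 'q': S1 → S0
  read 'q': S0 → S0
  read 'r': S0 → S2
  end S2, rejected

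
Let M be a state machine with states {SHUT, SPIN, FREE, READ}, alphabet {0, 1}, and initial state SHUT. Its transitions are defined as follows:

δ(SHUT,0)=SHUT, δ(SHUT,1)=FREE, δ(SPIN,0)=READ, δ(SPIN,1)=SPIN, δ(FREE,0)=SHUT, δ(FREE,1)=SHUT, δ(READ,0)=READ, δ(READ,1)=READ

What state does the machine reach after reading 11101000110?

Trace: SHUT -1-> FREE -1-> SHUT -1-> FREE -0-> SHUT -1-> FREE -0-> SHUT -0-> SHUT -0-> SHUT -1-> FREE -1-> SHUT -0-> SHUT

SHUT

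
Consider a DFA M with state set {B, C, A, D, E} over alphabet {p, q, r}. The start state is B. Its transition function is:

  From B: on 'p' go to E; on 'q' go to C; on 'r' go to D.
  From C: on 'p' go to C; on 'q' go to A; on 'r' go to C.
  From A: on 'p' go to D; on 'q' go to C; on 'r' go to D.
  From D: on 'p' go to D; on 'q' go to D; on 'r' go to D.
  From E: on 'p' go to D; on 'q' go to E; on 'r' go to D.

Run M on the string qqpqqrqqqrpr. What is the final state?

D

B → C → A → D → D → D → D → D → D → D → D → D → D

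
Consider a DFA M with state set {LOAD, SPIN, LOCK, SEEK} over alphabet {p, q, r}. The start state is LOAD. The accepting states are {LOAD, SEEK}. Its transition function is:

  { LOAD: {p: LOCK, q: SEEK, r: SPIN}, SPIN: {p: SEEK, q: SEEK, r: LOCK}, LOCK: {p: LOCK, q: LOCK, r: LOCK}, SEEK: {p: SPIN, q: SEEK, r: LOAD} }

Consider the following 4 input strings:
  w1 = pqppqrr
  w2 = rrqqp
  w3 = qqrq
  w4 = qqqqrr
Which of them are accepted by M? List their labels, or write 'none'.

w3

w1:
  start at LOAD
  read 'p': LOAD → LOCK
  read 'q': LOCK → LOCK
  read 'p': LOCK → LOCK
  read 'p': LOCK → LOCK
  read 'q': LOCK → LOCK
  read 'r': LOCK → LOCK
  read 'r': LOCK → LOCK
  end LOCK, rejected
w2:
  start at LOAD
  read 'r': LOAD → SPIN
  read 'r': SPIN → LOCK
  read 'q': LOCK → LOCK
  read 'q': LOCK → LOCK
  read 'p': LOCK → LOCK
  end LOCK, rejected
w3:
  start at LOAD
  read 'q': LOAD → SEEK
  read 'q': SEEK → SEEK
  read 'r': SEEK → LOAD
  read 'q': LOAD → SEEK
  end SEEK, accepted
w4:
  start at LOAD
  read 'q': LOAD → SEEK
  read 'q': SEEK → SEEK
  read 'q': SEEK → SEEK
  read 'q': SEEK → SEEK
  read 'r': SEEK → LOAD
  read 'r': LOAD → SPIN
  end SPIN, rejected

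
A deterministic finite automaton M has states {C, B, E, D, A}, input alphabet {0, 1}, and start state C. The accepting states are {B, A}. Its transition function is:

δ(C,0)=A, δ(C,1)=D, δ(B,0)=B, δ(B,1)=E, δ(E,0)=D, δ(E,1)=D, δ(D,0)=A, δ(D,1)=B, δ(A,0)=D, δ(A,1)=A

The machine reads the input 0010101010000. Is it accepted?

start at C
read '0': C → A
read '0': A → D
read '1': D → B
read '0': B → B
read '1': B → E
read '0': E → D
read '1': D → B
read '0': B → B
read '1': B → E
read '0': E → D
read '0': D → A
read '0': A → D
read '0': D → A
End state A is accepting.

Yes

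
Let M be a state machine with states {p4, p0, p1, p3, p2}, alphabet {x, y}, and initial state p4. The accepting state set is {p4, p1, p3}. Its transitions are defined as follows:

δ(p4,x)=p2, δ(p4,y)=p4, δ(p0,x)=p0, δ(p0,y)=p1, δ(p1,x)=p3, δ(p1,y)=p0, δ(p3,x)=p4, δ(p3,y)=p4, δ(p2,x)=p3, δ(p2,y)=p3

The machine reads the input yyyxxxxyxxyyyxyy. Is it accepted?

start at p4
read 'y': p4 → p4
read 'y': p4 → p4
read 'y': p4 → p4
read 'x': p4 → p2
read 'x': p2 → p3
read 'x': p3 → p4
read 'x': p4 → p2
read 'y': p2 → p3
read 'x': p3 → p4
read 'x': p4 → p2
read 'y': p2 → p3
read 'y': p3 → p4
read 'y': p4 → p4
read 'x': p4 → p2
read 'y': p2 → p3
read 'y': p3 → p4
End state p4 is accepting.

Yes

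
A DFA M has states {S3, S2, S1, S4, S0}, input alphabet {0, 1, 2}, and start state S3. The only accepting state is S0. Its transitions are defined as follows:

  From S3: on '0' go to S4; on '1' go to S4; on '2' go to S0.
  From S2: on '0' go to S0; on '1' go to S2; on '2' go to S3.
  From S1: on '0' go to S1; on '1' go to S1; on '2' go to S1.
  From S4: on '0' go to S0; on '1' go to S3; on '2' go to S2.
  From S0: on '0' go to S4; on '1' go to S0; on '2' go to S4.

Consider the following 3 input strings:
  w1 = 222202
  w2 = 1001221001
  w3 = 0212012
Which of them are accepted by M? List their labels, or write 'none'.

w2, w3

w1:
  start at S3
  read '2': S3 → S0
  read '2': S0 → S4
  read '2': S4 → S2
  read '2': S2 → S3
  read '0': S3 → S4
  read '2': S4 → S2
  end S2, rejected
w2:
  start at S3
  read '1': S3 → S4
  read '0': S4 → S0
  read '0': S0 → S4
  read '1': S4 → S3
  read '2': S3 → S0
  read '2': S0 → S4
  read '1': S4 → S3
  read '0': S3 → S4
  read '0': S4 → S0
  read '1': S0 → S0
  end S0, accepted
w3:
  start at S3
  read '0': S3 → S4
  read '2': S4 → S2
  read '1': S2 → S2
  read '2': S2 → S3
  read '0': S3 → S4
  read '1': S4 → S3
  read '2': S3 → S0
  end S0, accepted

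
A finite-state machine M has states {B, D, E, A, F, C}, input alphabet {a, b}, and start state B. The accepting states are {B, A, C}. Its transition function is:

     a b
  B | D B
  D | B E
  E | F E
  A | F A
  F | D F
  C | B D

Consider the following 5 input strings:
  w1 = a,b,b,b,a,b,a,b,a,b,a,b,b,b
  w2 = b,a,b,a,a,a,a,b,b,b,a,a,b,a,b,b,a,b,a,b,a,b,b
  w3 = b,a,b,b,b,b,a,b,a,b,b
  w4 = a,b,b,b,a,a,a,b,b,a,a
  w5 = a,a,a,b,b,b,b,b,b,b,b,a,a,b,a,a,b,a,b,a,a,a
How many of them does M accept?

w1:
  start at B
  read 'a': B → D
  read 'b': D → E
  read 'b': E → E
  read 'b': E → E
  read 'a': E → F
  read 'b': F → F
  read 'a': F → D
  read 'b': D → E
  read 'a': E → F
  read 'b': F → F
  read 'a': F → D
  read 'b': D → E
  read 'b': E → E
  read 'b': E → E
  end E, rejected
w2:
  start at B
  read 'b': B → B
  read 'a': B → D
  read 'b': D → E
  read 'a': E → F
  read 'a': F → D
  read 'a': D → B
  read 'a': B → D
  read 'b': D → E
  read 'b': E → E
  read 'b': E → E
  read 'a': E → F
  read 'a': F → D
  read 'b': D → E
  read 'a': E → F
  read 'b': F → F
  read 'b': F → F
  read 'a': F → D
  read 'b': D → E
  read 'a': E → F
  read 'b': F → F
  read 'a': F → D
  read 'b': D → E
  read 'b': E → E
  end E, rejected
w3:
  start at B
  read 'b': B → B
  read 'a': B → D
  read 'b': D → E
  read 'b': E → E
  read 'b': E → E
  read 'b': E → E
  read 'a': E → F
  read 'b': F → F
  read 'a': F → D
  read 'b': D → E
  read 'b': E → E
  end E, rejected
w4:
  start at B
  read 'a': B → D
  read 'b': D → E
  read 'b': E → E
  read 'b': E → E
  read 'a': E → F
  read 'a': F → D
  read 'a': D → B
  read 'b': B → B
  read 'b': B → B
  read 'a': B → D
  read 'a': D → B
  end B, accepted
w5:
  start at B
  read 'a': B → D
  read 'a': D → B
  read 'a': B → D
  read 'b': D → E
  read 'b': E → E
  read 'b': E → E
  read 'b': E → E
  read 'b': E → E
  read 'b': E → E
  read 'b': E → E
  read 'b': E → E
  read 'a': E → F
  read 'a': F → D
  read 'b': D → E
  read 'a': E → F
  read 'a': F → D
  read 'b': D → E
  read 'a': E → F
  read 'b': F → F
  read 'a': F → D
  read 'a': D → B
  read 'a': B → D
  end D, rejected

1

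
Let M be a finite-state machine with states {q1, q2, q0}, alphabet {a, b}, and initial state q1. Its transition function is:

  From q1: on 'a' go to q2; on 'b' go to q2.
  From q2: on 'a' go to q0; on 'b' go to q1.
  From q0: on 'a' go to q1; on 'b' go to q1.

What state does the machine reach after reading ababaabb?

Trace: q1 -a-> q2 -b-> q1 -a-> q2 -b-> q1 -a-> q2 -a-> q0 -b-> q1 -b-> q2

q2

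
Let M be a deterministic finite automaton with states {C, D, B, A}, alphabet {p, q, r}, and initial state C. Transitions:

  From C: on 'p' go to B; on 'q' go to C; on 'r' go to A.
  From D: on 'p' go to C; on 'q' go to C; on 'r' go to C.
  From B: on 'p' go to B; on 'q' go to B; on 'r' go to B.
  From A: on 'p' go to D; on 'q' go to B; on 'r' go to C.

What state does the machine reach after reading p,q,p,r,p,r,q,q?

B

C → B → B → B → B → B → B → B → B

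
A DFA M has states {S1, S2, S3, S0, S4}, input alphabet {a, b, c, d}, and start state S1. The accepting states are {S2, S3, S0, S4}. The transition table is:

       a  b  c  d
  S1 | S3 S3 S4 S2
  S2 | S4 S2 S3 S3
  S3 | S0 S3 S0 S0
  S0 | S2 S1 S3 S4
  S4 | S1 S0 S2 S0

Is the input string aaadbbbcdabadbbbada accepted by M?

Trace: S1 -a-> S3 -a-> S0 -a-> S2 -d-> S3 -b-> S3 -b-> S3 -b-> S3 -c-> S0 -d-> S4 -a-> S1 -b-> S3 -a-> S0 -d-> S4 -b-> S0 -b-> S1 -b-> S3 -a-> S0 -d-> S4 -a-> S1
End state S1 is not accepting.

No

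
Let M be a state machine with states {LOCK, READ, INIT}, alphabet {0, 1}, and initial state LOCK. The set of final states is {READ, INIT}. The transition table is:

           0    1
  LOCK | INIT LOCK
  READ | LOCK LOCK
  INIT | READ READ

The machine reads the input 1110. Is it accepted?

Yes

start at LOCK
read '1': LOCK → LOCK
read '1': LOCK → LOCK
read '1': LOCK → LOCK
read '0': LOCK → INIT
End state INIT is accepting.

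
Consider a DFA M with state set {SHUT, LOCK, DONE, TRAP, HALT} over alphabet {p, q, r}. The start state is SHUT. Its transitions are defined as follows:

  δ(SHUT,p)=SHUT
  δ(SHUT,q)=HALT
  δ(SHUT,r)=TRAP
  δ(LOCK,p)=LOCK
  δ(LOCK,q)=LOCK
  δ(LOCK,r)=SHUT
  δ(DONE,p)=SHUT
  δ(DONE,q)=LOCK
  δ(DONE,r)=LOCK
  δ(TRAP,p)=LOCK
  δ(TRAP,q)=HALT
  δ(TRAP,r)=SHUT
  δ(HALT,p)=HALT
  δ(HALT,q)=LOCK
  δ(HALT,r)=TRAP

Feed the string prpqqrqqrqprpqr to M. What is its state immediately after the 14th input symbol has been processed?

SHUT → SHUT → TRAP → LOCK → LOCK → LOCK → SHUT → HALT → LOCK → SHUT → HALT → HALT → TRAP → LOCK → LOCK
After 14 symbols: LOCK.

LOCK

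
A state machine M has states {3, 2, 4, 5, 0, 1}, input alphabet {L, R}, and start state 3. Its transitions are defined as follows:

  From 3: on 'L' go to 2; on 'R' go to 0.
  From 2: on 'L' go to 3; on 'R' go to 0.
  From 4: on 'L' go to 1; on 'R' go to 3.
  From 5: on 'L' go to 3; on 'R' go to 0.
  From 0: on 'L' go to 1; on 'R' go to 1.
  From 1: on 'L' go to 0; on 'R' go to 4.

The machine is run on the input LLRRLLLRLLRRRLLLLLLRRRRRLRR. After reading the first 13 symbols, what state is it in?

start at 3
read 'L': 3 → 2
read 'L': 2 → 3
read 'R': 3 → 0
read 'R': 0 → 1
read 'L': 1 → 0
read 'L': 0 → 1
read 'L': 1 → 0
read 'R': 0 → 1
read 'L': 1 → 0
read 'L': 0 → 1
read 'R': 1 → 4
read 'R': 4 → 3
read 'R': 3 → 0
After 13 symbols: 0.

0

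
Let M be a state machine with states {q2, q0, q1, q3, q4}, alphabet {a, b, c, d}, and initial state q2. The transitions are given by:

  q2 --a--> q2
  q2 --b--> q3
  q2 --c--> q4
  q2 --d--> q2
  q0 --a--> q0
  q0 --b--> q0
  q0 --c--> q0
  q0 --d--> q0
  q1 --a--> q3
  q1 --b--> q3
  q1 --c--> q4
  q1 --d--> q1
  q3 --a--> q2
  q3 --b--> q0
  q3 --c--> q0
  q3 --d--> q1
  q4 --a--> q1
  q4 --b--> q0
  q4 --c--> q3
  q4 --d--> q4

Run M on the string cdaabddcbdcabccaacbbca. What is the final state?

start at q2
read 'c': q2 → q4
read 'd': q4 → q4
read 'a': q4 → q1
read 'a': q1 → q3
read 'b': q3 → q0
read 'd': q0 → q0
read 'd': q0 → q0
read 'c': q0 → q0
read 'b': q0 → q0
read 'd': q0 → q0
read 'c': q0 → q0
read 'a': q0 → q0
read 'b': q0 → q0
read 'c': q0 → q0
read 'c': q0 → q0
read 'a': q0 → q0
read 'a': q0 → q0
read 'c': q0 → q0
read 'b': q0 → q0
read 'b': q0 → q0
read 'c': q0 → q0
read 'a': q0 → q0

q0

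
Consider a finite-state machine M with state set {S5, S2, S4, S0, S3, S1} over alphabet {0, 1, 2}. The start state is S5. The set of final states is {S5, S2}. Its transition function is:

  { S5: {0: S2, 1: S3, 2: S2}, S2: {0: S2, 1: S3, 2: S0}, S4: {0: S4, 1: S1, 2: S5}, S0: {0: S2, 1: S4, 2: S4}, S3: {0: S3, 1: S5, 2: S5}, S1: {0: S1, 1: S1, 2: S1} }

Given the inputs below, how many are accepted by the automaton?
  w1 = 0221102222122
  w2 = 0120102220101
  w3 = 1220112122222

w1: S5 → S2 → S0 → S4 → S1 → S1 → S1 → S1 → S1 → S1 → S1 → S1 → S1 → S1  → end S1, rejected
w2: S5 → S2 → S3 → S5 → S2 → S3 → S3 → S5 → S2 → S0 → S2 → S3 → S3 → S5  → end S5, accepted
w3: S5 → S3 → S5 → S2 → S2 → S3 → S5 → S2 → S3 → S5 → S2 → S0 → S4 → S5  → end S5, accepted

2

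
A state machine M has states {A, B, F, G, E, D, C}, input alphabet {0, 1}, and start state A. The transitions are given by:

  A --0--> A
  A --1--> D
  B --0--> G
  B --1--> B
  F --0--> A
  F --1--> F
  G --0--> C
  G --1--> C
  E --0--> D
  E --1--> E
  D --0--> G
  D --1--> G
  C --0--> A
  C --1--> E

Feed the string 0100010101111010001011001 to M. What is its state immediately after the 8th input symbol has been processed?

C

A → A → D → G → C → A → D → G → C
After 8 symbols: C.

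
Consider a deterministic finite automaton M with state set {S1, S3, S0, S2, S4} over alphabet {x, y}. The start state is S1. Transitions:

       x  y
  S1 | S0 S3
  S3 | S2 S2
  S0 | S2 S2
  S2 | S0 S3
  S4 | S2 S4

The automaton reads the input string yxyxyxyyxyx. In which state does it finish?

S1 → S3 → S2 → S3 → S2 → S3 → S2 → S3 → S2 → S0 → S2 → S0

S0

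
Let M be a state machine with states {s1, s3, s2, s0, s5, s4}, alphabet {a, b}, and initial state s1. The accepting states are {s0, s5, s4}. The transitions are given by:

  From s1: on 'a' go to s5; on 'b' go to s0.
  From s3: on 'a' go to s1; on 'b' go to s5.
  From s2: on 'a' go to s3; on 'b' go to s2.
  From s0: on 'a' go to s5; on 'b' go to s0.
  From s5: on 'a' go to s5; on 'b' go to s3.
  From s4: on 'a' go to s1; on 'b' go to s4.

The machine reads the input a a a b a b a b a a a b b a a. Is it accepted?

s1 → s5 → s5 → s5 → s3 → s1 → s0 → s5 → s3 → s1 → s5 → s5 → s3 → s5 → s5 → s5
End state s5 is accepting.

Yes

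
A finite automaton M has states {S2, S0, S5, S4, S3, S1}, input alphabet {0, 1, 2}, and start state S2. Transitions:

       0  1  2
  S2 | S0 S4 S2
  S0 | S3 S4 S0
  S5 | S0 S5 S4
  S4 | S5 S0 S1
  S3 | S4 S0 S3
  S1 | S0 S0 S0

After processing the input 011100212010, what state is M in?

start at S2
read '0': S2 → S0
read '1': S0 → S4
read '1': S4 → S0
read '1': S0 → S4
read '0': S4 → S5
read '0': S5 → S0
read '2': S0 → S0
read '1': S0 → S4
read '2': S4 → S1
read '0': S1 → S0
read '1': S0 → S4
read '0': S4 → S5

S5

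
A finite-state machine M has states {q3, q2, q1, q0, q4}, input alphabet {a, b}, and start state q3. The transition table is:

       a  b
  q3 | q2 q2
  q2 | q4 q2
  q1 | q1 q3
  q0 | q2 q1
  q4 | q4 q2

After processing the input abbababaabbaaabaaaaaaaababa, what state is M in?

q3 → q2 → q2 → q2 → q4 → q2 → q4 → q2 → q4 → q4 → q2 → q2 → q4 → q4 → q4 → q2 → q4 → q4 → q4 → q4 → q4 → q4 → q4 → q4 → q2 → q4 → q2 → q4

q4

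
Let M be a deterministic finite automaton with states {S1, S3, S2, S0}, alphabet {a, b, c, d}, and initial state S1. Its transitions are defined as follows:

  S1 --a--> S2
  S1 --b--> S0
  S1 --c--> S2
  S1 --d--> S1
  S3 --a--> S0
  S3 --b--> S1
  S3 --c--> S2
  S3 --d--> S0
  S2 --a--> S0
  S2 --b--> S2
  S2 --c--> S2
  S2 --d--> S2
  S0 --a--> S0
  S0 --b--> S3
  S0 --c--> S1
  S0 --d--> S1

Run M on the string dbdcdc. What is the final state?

S2

Trace: S1 -d-> S1 -b-> S0 -d-> S1 -c-> S2 -d-> S2 -c-> S2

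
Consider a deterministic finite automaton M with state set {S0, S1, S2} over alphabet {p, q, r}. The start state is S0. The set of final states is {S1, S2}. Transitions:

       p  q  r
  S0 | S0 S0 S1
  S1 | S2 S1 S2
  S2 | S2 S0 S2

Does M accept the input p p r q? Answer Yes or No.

Yes

S0 → S0 → S0 → S1 → S1
End state S1 is accepting.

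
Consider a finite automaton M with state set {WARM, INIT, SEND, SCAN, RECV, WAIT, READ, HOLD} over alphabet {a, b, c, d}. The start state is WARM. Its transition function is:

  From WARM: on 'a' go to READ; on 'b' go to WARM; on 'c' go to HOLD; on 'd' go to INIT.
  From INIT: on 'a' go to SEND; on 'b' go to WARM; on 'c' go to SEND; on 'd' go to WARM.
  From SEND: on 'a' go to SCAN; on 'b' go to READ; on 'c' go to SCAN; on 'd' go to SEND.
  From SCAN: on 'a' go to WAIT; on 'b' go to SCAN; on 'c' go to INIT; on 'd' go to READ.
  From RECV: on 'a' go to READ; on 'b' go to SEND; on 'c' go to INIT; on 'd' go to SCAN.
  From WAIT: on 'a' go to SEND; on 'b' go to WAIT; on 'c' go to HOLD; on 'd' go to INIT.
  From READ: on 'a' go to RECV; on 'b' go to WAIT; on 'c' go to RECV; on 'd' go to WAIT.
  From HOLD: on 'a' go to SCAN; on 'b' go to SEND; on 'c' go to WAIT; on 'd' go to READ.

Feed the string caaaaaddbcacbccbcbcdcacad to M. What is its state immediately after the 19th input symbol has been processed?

Trace: WARM -c-> HOLD -a-> SCAN -a-> WAIT -a-> SEND -a-> SCAN -a-> WAIT -d-> INIT -d-> WARM -b-> WARM -c-> HOLD -a-> SCAN -c-> INIT -b-> WARM -c-> HOLD -c-> WAIT -b-> WAIT -c-> HOLD -b-> SEND -c-> SCAN
After 19 symbols: SCAN.

SCAN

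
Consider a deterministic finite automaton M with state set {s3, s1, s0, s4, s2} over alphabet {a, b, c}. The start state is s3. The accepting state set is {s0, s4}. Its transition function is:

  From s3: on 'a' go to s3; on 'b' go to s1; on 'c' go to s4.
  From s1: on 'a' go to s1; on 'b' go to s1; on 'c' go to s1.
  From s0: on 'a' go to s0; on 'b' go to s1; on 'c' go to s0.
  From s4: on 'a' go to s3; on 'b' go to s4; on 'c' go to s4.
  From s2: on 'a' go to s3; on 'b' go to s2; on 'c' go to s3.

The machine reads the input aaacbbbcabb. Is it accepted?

s3 → s3 → s3 → s3 → s4 → s4 → s4 → s4 → s4 → s3 → s1 → s1
End state s1 is not accepting.

No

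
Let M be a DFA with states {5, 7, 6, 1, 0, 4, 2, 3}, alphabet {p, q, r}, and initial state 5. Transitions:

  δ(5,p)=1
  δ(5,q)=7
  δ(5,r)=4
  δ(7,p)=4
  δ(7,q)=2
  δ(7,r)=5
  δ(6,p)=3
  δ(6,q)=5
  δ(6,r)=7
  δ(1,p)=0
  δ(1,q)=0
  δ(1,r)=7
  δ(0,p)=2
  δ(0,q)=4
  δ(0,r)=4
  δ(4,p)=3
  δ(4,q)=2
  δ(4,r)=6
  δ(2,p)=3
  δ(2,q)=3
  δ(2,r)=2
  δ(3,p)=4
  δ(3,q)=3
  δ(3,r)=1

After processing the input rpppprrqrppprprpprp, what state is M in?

start at 5
read 'r': 5 → 4
read 'p': 4 → 3
read 'p': 3 → 4
read 'p': 4 → 3
read 'p': 3 → 4
read 'r': 4 → 6
read 'r': 6 → 7
read 'q': 7 → 2
read 'r': 2 → 2
read 'p': 2 → 3
read 'p': 3 → 4
read 'p': 4 → 3
read 'r': 3 → 1
read 'p': 1 → 0
read 'r': 0 → 4
read 'p': 4 → 3
read 'p': 3 → 4
read 'r': 4 → 6
read 'p': 6 → 3

3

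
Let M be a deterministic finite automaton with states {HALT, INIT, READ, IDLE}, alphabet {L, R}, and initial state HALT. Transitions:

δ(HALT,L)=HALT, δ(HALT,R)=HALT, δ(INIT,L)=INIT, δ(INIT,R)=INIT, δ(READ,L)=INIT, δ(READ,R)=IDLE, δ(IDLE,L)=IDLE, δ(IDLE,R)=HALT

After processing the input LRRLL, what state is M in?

HALT → HALT → HALT → HALT → HALT → HALT

HALT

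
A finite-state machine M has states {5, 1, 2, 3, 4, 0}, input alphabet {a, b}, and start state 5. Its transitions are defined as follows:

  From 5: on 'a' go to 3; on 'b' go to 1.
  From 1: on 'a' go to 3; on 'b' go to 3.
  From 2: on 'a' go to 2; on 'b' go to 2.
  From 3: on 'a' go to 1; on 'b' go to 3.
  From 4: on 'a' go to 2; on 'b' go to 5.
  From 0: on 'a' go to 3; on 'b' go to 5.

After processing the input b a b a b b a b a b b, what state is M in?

3

start at 5
read 'b': 5 → 1
read 'a': 1 → 3
read 'b': 3 → 3
read 'a': 3 → 1
read 'b': 1 → 3
read 'b': 3 → 3
read 'a': 3 → 1
read 'b': 1 → 3
read 'a': 3 → 1
read 'b': 1 → 3
read 'b': 3 → 3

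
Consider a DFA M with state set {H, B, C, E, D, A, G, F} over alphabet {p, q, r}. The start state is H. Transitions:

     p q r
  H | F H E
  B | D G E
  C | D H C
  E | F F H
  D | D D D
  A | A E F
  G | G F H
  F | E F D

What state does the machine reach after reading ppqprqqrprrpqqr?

start at H
read 'p': H → F
read 'p': F → E
read 'q': E → F
read 'p': F → E
read 'r': E → H
read 'q': H → H
read 'q': H → H
read 'r': H → E
read 'p': E → F
read 'r': F → D
read 'r': D → D
read 'p': D → D
read 'q': D → D
read 'q': D → D
read 'r': D → D

D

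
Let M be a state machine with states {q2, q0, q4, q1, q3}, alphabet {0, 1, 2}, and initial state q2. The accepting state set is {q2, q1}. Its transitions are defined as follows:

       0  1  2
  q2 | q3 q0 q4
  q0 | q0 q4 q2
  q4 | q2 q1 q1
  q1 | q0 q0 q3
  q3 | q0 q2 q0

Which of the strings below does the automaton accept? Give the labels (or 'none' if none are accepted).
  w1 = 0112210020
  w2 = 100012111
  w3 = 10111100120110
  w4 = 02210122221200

w2, w3

w1:
  start at q2
  read '0': q2 → q3
  read '1': q3 → q2
  read '1': q2 → q0
  read '2': q0 → q2
  read '2': q2 → q4
  read '1': q4 → q1
  read '0': q1 → q0
  read '0': q0 → q0
  read '2': q0 → q2
  read '0': q2 → q3
  end q3, rejected
w2:
  start at q2
  read '1': q2 → q0
  read '0': q0 → q0
  read '0': q0 → q0
  read '0': q0 → q0
  read '1': q0 → q4
  read '2': q4 → q1
  read '1': q1 → q0
  read '1': q0 → q4
  read '1': q4 → q1
  end q1, accepted
w3:
  start at q2
  read '1': q2 → q0
  read '0': q0 → q0
  read '1': q0 → q4
  read '1': q4 → q1
  read '1': q1 → q0
  read '1': q0 → q4
  read '0': q4 → q2
  read '0': q2 → q3
  read '1': q3 → q2
  read '2': q2 → q4
  read '0': q4 → q2
  read '1': q2 → q0
  read '1': q0 → q4
  read '0': q4 → q2
  end q2, accepted
w4:
  start at q2
  read '0': q2 → q3
  read '2': q3 → q0
  read '2': q0 → q2
  read '1': q2 → q0
  read '0': q0 → q0
  read '1': q0 → q4
  read '2': q4 → q1
  read '2': q1 → q3
  read '2': q3 → q0
  read '2': q0 → q2
  read '1': q2 → q0
  read '2': q0 → q2
  read '0': q2 → q3
  read '0': q3 → q0
  end q0, rejected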